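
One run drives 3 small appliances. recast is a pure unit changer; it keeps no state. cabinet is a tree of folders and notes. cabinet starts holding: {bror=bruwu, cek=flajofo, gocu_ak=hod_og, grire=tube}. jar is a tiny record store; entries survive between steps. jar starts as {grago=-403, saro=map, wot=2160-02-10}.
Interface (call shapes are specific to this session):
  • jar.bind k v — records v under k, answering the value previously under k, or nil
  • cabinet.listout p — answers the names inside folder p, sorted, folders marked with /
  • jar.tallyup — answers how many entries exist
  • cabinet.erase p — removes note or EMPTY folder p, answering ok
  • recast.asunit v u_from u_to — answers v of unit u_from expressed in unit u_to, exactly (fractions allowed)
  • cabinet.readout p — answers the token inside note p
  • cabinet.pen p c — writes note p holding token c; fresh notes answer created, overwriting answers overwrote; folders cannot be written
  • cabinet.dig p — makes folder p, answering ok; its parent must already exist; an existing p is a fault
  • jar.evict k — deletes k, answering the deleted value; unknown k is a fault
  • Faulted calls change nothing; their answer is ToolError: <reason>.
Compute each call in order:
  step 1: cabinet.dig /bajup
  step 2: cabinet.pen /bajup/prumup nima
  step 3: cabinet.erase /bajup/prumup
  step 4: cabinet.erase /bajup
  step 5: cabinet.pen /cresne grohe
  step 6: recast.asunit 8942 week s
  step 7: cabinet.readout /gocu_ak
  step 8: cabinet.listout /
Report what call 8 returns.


-> cabinet.dig(p→/bajup)
<- ok
-> cabinet.pen(p→/bajup/prumup, c→nima)
<- created
-> cabinet.erase(p→/bajup/prumup)
<- ok
-> cabinet.erase(p→/bajup)
<- ok
-> cabinet.pen(p→/cresne, c→grohe)
<- created
-> recast.asunit(v→8942, u_from→week, u_to→s)
<- 5408121600
-> cabinet.readout(p→/gocu_ak)
<- hod_og
-> cabinet.listout(p→/)
<- [bror, cek, cresne, gocu_ak, grire]

Answer: [bror, cek, cresne, gocu_ak, grire]


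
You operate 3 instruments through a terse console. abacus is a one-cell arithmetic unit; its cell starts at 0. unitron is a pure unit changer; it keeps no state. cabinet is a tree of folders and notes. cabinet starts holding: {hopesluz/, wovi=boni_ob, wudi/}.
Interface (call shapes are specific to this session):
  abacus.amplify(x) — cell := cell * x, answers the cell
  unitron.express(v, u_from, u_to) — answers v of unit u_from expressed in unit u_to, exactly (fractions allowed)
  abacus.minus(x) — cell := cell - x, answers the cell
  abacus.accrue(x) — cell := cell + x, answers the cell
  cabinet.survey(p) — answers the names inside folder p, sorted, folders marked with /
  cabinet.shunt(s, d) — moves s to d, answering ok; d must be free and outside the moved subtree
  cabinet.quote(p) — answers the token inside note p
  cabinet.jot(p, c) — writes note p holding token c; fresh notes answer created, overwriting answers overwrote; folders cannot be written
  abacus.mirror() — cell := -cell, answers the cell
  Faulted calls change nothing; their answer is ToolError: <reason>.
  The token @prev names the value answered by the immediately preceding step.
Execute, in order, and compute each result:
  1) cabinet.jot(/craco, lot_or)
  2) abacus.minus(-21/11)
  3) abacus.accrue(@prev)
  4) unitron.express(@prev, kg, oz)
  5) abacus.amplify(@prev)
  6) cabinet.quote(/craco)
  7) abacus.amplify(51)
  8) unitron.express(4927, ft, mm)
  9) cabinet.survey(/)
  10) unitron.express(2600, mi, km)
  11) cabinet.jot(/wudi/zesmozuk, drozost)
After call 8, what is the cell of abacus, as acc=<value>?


Answer: acc=20563200000000/784066811

Derivation:
$ jot p: /craco c: lot_or
[out] created
$ minus x: -21/11
[out] 21/11
$ accrue x: @prev
[out] 42/11
$ express v: @prev u_from: kg u_to: oz
[out] 9600000000/71278801
$ amplify x: @prev
[out] 403200000000/784066811
$ quote p: /craco
[out] lot_or
$ amplify x: 51
[out] 20563200000000/784066811
$ express v: 4927 u_from: ft u_to: mm
[out] 7508748/5
$ survey p: /
[out] [craco, hopesluz/, wovi, wudi/]
$ express v: 2600 u_from: mi u_to: km
[out] 2615184/625
$ jot p: /wudi/zesmozuk c: drozost
[out] created


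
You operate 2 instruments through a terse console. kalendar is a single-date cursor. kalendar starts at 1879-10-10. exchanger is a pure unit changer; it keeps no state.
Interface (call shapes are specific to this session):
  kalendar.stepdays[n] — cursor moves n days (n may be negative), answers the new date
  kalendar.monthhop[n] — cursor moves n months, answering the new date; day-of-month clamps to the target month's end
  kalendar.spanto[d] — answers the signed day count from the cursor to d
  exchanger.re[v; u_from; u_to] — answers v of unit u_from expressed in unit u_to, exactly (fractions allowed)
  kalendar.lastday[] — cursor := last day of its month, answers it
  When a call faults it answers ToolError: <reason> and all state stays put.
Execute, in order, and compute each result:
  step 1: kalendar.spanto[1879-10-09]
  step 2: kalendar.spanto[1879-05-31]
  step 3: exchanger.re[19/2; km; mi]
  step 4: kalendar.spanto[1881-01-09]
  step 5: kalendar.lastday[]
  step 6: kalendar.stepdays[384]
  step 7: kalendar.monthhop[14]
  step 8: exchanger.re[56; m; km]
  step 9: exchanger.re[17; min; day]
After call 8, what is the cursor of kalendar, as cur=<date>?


Answer: cur=1882-01-18

Derivation:
~$ kalendar.spanto d=1879-10-09
  -1
~$ kalendar.spanto d=1879-05-31
  -132
~$ exchanger.re v=19/2 u_from=km u_to=mi
  296875/50292
~$ kalendar.spanto d=1881-01-09
  457
~$ kalendar.lastday
  1879-10-31
~$ kalendar.stepdays n=384
  1880-11-18
~$ kalendar.monthhop n=14
  1882-01-18
~$ exchanger.re v=56 u_from=m u_to=km
  7/125
~$ exchanger.re v=17 u_from=min u_to=day
  17/1440


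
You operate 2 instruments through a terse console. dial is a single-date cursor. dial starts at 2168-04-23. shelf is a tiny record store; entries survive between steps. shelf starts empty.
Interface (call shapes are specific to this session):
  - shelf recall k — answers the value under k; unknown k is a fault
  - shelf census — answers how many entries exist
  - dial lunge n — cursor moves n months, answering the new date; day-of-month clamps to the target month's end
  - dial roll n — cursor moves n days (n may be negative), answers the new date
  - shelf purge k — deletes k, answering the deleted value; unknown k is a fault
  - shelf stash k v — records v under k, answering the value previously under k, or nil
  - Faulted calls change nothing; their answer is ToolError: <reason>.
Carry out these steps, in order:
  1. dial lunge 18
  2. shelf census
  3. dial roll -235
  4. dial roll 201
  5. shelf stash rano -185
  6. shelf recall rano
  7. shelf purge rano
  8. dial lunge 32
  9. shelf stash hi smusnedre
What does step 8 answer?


I run dial lunge using n→18, giving 2169-10-23.
Now I run shelf census(): 0.
Next I call dial roll using n→-235, — result: 2169-03-02.
Using dial roll using n→201, — result: 2169-09-19.
Next I call shelf stash using k→rano, v→-185, and observe nil.
I invoke shelf recall using k→rano, which returns -185.
I use shelf purge using k→rano, → -185.
I try dial lunge using n→32, and observe 2172-05-19.
Next I call shelf stash using k→hi, v→smusnedre, — result: nil.

Answer: 2172-05-19


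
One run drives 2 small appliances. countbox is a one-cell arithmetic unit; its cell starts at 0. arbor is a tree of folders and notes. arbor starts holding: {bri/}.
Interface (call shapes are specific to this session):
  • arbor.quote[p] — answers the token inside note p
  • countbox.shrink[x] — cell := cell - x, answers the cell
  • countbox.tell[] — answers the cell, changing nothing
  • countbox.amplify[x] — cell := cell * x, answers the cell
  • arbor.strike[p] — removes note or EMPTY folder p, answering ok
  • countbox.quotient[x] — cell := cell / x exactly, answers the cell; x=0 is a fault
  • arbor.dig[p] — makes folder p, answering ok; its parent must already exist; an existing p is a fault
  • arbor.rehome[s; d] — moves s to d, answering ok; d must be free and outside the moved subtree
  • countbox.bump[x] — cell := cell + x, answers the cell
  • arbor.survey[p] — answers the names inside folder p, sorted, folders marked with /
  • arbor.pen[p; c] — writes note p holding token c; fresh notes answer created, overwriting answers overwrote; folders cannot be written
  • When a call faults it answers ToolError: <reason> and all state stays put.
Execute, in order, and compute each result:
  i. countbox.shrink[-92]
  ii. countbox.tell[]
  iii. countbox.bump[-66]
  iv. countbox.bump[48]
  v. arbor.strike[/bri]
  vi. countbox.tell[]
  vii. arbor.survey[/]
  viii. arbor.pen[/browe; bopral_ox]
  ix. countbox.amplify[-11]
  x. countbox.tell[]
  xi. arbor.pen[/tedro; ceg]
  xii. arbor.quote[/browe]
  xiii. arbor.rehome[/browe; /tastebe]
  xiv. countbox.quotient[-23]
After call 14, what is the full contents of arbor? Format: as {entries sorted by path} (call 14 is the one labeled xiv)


Answer: {tastebe=bopral_ox, tedro=ceg}

Derivation:
→ countbox.shrink(x: -92)
← 92
→ countbox.tell()
← 92
→ countbox.bump(x: -66)
← 26
→ countbox.bump(x: 48)
← 74
→ arbor.strike(p: /bri)
← ok
→ countbox.tell()
← 74
→ arbor.survey(p: /)
← []
→ arbor.pen(p: /browe, c: bopral_ox)
← created
→ countbox.amplify(x: -11)
← -814
→ countbox.tell()
← -814
→ arbor.pen(p: /tedro, c: ceg)
← created
→ arbor.quote(p: /browe)
← bopral_ox
→ arbor.rehome(s: /browe, d: /tastebe)
← ok
→ countbox.quotient(x: -23)
← 814/23


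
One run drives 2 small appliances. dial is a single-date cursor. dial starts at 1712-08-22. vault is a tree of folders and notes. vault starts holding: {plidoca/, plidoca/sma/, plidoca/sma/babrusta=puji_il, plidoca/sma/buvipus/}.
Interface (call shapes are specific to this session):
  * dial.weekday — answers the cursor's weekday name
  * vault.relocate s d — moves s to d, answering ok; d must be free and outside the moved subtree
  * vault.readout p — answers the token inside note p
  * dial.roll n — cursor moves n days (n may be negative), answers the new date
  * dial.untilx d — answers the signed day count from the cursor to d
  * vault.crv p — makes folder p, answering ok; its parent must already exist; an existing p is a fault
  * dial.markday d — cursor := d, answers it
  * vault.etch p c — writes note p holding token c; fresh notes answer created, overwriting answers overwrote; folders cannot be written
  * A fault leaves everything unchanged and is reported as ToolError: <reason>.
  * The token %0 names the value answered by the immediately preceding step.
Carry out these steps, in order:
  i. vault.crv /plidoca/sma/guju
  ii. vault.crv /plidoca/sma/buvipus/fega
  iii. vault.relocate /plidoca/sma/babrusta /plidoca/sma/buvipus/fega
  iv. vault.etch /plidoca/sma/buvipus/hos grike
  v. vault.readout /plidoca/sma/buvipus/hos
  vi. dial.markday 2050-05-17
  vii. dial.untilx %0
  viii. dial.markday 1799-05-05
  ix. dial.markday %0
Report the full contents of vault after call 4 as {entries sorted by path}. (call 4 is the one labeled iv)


Answer: {plidoca/, plidoca/sma/, plidoca/sma/babrusta=puji_il, plidoca/sma/buvipus/, plidoca/sma/buvipus/fega/, plidoca/sma/buvipus/hos=grike, plidoca/sma/guju/}

Derivation:
>> vault.crv(p=/plidoca/sma/guju)
<< ok
>> vault.crv(p=/plidoca/sma/buvipus/fega)
<< ok
>> vault.relocate(s=/plidoca/sma/babrusta, d=/plidoca/sma/buvipus/fega)
<< ToolError: exists
>> vault.etch(p=/plidoca/sma/buvipus/hos, c=grike)
<< created
>> vault.readout(p=/plidoca/sma/buvipus/hos)
<< grike
>> dial.markday(d=2050-05-17)
<< 2050-05-17
>> dial.untilx(d=%0)
<< 0
>> dial.markday(d=1799-05-05)
<< 1799-05-05
>> dial.markday(d=%0)
<< 1799-05-05


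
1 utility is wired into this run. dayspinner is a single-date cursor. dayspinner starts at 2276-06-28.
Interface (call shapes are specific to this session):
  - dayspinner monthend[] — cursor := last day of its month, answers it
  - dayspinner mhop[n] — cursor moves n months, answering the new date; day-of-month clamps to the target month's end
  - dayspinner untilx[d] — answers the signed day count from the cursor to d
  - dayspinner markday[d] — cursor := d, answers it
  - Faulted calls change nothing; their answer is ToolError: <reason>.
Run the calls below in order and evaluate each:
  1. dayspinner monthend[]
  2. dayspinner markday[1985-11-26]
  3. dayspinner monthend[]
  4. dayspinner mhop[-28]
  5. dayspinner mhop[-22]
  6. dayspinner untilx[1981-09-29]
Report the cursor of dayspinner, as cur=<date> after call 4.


CALL dayspinner monthend[]
RET  2276-06-30
CALL dayspinner markday[d: 1985-11-26]
RET  1985-11-26
CALL dayspinner monthend[]
RET  1985-11-30
CALL dayspinner mhop[n: -28]
RET  1983-07-30
CALL dayspinner mhop[n: -22]
RET  1981-09-30
CALL dayspinner untilx[d: 1981-09-29]
RET  -1

Answer: cur=1983-07-30


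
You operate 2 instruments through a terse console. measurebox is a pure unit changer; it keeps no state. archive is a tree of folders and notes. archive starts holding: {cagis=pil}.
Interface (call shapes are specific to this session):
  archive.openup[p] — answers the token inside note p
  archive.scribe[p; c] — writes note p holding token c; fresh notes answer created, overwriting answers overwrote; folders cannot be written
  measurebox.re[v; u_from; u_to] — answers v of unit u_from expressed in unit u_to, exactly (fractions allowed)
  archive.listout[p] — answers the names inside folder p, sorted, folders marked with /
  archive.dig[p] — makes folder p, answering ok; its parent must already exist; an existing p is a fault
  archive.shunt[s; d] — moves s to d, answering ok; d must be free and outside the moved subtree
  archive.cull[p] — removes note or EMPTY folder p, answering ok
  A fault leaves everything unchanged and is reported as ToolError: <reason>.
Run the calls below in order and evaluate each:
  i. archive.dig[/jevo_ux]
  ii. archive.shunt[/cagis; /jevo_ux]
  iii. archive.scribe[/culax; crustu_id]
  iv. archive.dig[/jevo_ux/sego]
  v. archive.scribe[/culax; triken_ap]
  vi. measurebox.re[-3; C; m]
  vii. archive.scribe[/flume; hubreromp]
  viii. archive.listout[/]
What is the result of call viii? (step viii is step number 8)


Then archive.dig using /jevo_ux, — result: ok.
I invoke archive.shunt using /cagis, /jevo_ux, → ToolError: exists.
Then archive.scribe using /culax, crustu_id: created.
Then archive.dig using /jevo_ux/sego, giving ok.
I run archive.scribe using /culax, triken_ap, which returns overwrote.
Using measurebox.re using -3, C, m, yielding ToolError: incompatible units.
Now I run archive.scribe using /flume, hubreromp, and get created.
Calling archive.listout using /, → [cagis, culax, flume, jevo_ux/].

Answer: [cagis, culax, flume, jevo_ux/]


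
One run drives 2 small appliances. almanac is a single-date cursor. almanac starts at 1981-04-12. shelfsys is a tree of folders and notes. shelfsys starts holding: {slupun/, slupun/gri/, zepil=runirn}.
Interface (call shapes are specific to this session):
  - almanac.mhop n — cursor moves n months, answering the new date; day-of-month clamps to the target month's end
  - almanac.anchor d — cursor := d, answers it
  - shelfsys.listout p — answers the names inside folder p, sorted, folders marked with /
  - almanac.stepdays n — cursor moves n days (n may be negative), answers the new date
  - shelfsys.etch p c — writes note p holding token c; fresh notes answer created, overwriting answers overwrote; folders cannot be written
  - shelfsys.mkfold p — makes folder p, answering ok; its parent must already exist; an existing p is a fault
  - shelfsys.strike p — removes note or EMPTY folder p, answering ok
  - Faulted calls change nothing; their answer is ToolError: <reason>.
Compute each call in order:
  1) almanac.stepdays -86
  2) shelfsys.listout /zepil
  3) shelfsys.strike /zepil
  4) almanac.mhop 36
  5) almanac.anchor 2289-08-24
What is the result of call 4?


Step: stepdays[n→-86]
Result: 1981-01-16
Step: listout[p→/zepil]
Result: ToolError: not a directory
Step: strike[p→/zepil]
Result: ok
Step: mhop[n→36]
Result: 1984-01-16
Step: anchor[d→2289-08-24]
Result: 2289-08-24

Answer: 1984-01-16


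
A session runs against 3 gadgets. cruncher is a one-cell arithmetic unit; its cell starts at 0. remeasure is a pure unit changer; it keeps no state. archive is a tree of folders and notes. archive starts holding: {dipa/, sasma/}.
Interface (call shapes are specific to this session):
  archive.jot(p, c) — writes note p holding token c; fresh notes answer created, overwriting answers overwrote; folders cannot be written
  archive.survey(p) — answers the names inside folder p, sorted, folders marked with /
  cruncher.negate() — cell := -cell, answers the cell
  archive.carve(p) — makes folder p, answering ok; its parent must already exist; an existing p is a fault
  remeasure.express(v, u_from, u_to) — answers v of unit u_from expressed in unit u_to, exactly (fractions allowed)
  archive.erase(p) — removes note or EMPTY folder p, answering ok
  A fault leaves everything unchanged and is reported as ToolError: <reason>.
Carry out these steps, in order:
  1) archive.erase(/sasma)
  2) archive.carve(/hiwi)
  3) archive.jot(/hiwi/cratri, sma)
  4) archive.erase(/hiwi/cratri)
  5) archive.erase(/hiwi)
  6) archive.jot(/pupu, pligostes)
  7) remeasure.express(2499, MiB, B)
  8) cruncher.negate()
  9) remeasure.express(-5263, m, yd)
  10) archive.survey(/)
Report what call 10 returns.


$ archive.erase p: /sasma
  ok
$ archive.carve p: /hiwi
  ok
$ archive.jot p: /hiwi/cratri c: sma
  created
$ archive.erase p: /hiwi/cratri
  ok
$ archive.erase p: /hiwi
  ok
$ archive.jot p: /pupu c: pligostes
  created
$ remeasure.express v: 2499 u_from: MiB u_to: B
  2620391424
$ cruncher.negate
  0
$ remeasure.express v: -5263 u_from: m u_to: yd
  -6578750/1143
$ archive.survey p: /
  [dipa/, pupu]

Answer: [dipa/, pupu]


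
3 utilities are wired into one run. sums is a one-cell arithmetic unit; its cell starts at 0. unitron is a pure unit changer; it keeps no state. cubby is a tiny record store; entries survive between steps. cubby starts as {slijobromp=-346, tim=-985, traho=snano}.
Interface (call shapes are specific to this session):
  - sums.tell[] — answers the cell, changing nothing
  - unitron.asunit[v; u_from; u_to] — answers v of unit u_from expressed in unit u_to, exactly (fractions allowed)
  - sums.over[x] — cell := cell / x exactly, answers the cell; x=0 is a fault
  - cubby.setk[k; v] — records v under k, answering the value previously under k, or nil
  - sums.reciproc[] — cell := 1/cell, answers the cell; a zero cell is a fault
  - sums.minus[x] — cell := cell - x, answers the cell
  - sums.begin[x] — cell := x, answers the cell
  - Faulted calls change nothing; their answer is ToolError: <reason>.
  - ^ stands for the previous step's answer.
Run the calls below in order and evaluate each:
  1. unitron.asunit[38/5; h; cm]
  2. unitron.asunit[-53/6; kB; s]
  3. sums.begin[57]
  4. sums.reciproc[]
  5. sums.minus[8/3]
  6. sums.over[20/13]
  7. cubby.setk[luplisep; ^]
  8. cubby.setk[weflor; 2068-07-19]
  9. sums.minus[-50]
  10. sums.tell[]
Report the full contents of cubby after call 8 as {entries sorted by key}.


# asunit(38/5, h, cm) ~> ToolError: incompatible units
# asunit(-53/6, kB, s) ~> ToolError: incompatible units
# begin(57) ~> 57
# reciproc() ~> 1/57
# minus(8/3) ~> -151/57
# over(20/13) ~> -1963/1140
# setk(luplisep, ^) ~> nil
# setk(weflor, 2068-07-19) ~> nil
# minus(-50) ~> 55037/1140
# tell() ~> 55037/1140

Answer: {luplisep=-1963/1140, slijobromp=-346, tim=-985, traho=snano, weflor=2068-07-19}


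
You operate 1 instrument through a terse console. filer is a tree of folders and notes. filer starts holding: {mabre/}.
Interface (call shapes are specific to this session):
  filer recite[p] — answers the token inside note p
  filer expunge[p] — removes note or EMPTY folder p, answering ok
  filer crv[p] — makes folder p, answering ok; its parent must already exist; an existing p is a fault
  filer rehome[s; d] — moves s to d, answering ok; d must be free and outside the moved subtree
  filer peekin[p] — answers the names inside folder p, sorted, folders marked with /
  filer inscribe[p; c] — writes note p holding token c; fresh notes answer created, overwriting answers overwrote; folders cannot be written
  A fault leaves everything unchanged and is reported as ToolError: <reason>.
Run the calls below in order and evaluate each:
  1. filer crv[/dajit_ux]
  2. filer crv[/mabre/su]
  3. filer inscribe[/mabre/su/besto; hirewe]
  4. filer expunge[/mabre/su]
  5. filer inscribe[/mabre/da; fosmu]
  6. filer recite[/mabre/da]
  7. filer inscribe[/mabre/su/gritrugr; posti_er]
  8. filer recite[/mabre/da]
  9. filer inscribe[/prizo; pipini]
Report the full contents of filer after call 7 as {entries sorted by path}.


Answer: {dajit_ux/, mabre/, mabre/da=fosmu, mabre/su/, mabre/su/besto=hirewe, mabre/su/gritrugr=posti_er}

Derivation:
I try filer crv passing p→/dajit_ux, yielding ok.
Invoking filer crv passing p→/mabre/su, giving ok.
Now I run filer inscribe passing p→/mabre/su/besto, c→hirewe, which returns created.
Using filer expunge passing p→/mabre/su, and observe ToolError: not empty.
Calling filer inscribe passing p→/mabre/da, c→fosmu, which returns created.
I invoke filer recite passing p→/mabre/da: fosmu.
Now I run filer inscribe passing p→/mabre/su/gritrugr, c→posti_er, → created.
Then filer recite passing p→/mabre/da, → fosmu.
Next I call filer inscribe passing p→/prizo, c→pipini, which returns created.


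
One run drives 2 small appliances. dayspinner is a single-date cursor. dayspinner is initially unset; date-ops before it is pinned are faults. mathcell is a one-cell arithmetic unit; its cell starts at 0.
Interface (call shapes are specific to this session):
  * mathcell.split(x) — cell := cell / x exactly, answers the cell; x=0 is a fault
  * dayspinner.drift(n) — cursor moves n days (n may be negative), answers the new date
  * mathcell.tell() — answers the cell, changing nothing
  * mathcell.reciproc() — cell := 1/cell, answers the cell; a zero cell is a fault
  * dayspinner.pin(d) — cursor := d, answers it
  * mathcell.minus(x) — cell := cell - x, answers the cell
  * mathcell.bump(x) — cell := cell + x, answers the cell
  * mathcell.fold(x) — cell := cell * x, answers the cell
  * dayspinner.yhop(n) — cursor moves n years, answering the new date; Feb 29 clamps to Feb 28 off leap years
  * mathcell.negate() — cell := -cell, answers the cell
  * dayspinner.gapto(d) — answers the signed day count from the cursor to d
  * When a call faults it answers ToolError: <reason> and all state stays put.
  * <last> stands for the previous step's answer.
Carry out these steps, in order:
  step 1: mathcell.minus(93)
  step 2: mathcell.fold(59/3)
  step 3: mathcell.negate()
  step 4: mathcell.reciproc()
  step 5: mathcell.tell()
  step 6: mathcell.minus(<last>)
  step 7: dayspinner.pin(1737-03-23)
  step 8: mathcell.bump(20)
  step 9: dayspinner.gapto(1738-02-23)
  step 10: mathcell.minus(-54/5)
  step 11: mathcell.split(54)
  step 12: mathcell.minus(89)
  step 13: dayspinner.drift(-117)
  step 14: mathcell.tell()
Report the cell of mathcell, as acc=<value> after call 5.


Answer: acc=1/1829

Derivation:
==> minus(x→93)
<== -93
==> fold(x→59/3)
<== -1829
==> negate()
<== 1829
==> reciproc()
<== 1/1829
==> tell()
<== 1/1829
==> minus(x→<last>)
<== 0
==> pin(d→1737-03-23)
<== 1737-03-23
==> bump(x→20)
<== 20
==> gapto(d→1738-02-23)
<== 337
==> minus(x→-54/5)
<== 154/5
==> split(x→54)
<== 77/135
==> minus(x→89)
<== -11938/135
==> drift(n→-117)
<== 1736-11-26
==> tell()
<== -11938/135


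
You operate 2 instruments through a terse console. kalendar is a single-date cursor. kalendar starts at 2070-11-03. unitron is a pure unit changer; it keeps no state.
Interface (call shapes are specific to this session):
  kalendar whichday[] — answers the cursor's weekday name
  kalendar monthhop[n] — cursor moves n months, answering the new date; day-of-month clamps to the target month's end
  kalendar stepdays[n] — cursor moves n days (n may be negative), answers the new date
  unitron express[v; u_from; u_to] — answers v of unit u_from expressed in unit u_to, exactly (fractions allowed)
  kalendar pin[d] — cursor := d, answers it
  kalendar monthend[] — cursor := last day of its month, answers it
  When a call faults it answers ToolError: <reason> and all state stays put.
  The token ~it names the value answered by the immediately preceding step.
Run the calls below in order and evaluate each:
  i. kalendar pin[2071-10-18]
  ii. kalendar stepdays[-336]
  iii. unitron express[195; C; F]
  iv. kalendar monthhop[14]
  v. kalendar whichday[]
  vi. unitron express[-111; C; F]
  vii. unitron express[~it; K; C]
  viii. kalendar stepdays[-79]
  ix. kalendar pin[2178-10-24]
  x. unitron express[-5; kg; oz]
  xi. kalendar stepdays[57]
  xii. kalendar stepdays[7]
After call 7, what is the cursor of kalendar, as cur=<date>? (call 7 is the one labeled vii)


Answer: cur=2072-01-16

Derivation:
CALL kalendar pin[2071-10-18]
RET  2071-10-18
CALL kalendar stepdays[-336]
RET  2070-11-16
CALL unitron express[195; C; F]
RET  383
CALL kalendar monthhop[14]
RET  2072-01-16
CALL kalendar whichday[]
RET  Saturday
CALL unitron express[-111; C; F]
RET  -839/5
CALL unitron express[~it; K; C]
RET  -8819/20
CALL kalendar stepdays[-79]
RET  2071-10-29
CALL kalendar pin[2178-10-24]
RET  2178-10-24
CALL unitron express[-5; kg; oz]
RET  -8000000000/45359237
CALL kalendar stepdays[57]
RET  2178-12-20
CALL kalendar stepdays[7]
RET  2178-12-27


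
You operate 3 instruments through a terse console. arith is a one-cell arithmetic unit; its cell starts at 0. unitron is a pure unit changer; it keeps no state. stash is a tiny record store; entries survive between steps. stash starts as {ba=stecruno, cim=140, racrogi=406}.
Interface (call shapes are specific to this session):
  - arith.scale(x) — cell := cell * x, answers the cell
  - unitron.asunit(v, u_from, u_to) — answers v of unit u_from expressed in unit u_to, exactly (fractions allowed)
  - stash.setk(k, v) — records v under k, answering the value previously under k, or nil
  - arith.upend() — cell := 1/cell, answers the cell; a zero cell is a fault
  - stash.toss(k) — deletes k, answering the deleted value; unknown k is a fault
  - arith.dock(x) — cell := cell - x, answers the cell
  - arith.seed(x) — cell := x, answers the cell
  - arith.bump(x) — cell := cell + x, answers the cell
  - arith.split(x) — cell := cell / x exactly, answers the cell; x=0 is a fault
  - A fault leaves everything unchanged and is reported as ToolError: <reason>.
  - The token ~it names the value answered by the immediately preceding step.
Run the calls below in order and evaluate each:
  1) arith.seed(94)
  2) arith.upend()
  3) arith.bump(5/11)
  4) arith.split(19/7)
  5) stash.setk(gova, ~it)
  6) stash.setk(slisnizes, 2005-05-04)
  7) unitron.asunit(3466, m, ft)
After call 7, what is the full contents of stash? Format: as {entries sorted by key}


$ arith.seed 94
:: 94
$ arith.upend
:: 1/94
$ arith.bump 5/11
:: 481/1034
$ arith.split 19/7
:: 3367/19646
$ stash.setk gova ~it
:: nil
$ stash.setk slisnizes 2005-05-04
:: nil
$ unitron.asunit 3466 m ft
:: 4332500/381

Answer: {ba=stecruno, cim=140, gova=3367/19646, racrogi=406, slisnizes=2005-05-04}


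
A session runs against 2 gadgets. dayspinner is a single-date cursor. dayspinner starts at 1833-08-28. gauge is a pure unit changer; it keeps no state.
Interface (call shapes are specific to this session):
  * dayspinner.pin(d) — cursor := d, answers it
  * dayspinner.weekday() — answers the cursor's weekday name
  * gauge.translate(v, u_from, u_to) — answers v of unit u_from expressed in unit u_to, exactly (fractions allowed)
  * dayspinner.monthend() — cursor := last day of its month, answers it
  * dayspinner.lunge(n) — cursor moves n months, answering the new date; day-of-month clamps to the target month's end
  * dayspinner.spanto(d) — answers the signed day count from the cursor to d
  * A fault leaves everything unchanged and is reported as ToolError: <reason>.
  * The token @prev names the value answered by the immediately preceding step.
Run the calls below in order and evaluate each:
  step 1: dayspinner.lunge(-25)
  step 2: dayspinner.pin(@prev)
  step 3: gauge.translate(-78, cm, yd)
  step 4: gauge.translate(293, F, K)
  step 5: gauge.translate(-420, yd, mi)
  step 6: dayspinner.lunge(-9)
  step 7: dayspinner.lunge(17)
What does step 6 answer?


Answer: 1830-10-28

Derivation:
> dayspinner.lunge n: -25
:: 1831-07-28
> dayspinner.pin d: @prev
:: 1831-07-28
> gauge.translate v: -78 u_from: cm u_to: yd
:: -325/381
> gauge.translate v: 293 u_from: F u_to: K
:: 8363/20
> gauge.translate v: -420 u_from: yd u_to: mi
:: -21/88
> dayspinner.lunge n: -9
:: 1830-10-28
> dayspinner.lunge n: 17
:: 1832-03-28


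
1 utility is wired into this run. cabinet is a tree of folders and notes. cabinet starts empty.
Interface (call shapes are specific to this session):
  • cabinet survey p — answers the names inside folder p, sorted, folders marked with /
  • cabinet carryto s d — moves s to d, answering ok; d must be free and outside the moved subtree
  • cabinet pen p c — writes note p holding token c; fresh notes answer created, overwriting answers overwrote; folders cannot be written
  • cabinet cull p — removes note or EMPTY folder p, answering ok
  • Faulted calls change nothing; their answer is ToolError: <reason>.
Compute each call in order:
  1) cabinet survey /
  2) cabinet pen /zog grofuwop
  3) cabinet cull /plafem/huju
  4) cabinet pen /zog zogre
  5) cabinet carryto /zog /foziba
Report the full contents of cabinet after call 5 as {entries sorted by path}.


Act: cabinet survey[/]
Obs: []
Act: cabinet pen[/zog; grofuwop]
Obs: created
Act: cabinet cull[/plafem/huju]
Obs: ToolError: not found
Act: cabinet pen[/zog; zogre]
Obs: overwrote
Act: cabinet carryto[/zog; /foziba]
Obs: ok

Answer: {foziba=zogre}


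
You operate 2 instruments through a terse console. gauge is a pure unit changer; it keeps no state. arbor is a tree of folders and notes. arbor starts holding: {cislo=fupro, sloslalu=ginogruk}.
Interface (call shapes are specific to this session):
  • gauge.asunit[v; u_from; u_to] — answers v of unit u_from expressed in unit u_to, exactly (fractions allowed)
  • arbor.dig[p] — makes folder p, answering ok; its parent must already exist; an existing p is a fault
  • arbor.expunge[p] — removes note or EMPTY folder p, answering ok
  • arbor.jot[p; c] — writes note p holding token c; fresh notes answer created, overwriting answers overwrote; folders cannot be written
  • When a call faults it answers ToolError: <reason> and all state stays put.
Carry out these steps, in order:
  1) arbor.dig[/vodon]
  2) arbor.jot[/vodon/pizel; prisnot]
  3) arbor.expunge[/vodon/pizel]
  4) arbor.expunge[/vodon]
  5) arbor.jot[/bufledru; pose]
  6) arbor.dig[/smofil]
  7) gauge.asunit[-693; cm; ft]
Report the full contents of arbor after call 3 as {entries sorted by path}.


-- arbor.dig(p: /vodon) ~> ok
-- arbor.jot(p: /vodon/pizel, c: prisnot) ~> created
-- arbor.expunge(p: /vodon/pizel) ~> ok
-- arbor.expunge(p: /vodon) ~> ok
-- arbor.jot(p: /bufledru, c: pose) ~> created
-- arbor.dig(p: /smofil) ~> ok
-- gauge.asunit(v: -693, u_from: cm, u_to: ft) ~> -5775/254

Answer: {cislo=fupro, sloslalu=ginogruk, vodon/}


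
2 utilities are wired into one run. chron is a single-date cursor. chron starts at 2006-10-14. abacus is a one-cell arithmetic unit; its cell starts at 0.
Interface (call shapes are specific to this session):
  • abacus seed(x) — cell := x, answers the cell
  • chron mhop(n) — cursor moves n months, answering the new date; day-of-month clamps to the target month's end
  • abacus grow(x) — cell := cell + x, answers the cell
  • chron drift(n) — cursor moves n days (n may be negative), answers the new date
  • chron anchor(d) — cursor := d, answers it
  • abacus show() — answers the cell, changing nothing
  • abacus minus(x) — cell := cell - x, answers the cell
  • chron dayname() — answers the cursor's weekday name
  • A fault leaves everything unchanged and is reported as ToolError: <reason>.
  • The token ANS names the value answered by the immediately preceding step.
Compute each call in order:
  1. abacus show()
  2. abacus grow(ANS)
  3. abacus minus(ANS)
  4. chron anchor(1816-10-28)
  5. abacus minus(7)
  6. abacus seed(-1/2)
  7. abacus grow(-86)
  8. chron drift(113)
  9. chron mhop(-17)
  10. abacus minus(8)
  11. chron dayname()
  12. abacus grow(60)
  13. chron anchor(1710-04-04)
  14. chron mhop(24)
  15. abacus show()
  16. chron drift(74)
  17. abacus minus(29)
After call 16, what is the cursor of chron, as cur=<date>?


Answer: cur=1712-06-17

Derivation:
-- 1. abacus show() -> 0
-- 2. abacus grow(x=ANS) -> 0
-- 3. abacus minus(x=ANS) -> 0
-- 4. chron anchor(d=1816-10-28) -> 1816-10-28
-- 5. abacus minus(x=7) -> -7
-- 6. abacus seed(x=-1/2) -> -1/2
-- 7. abacus grow(x=-86) -> -173/2
-- 8. chron drift(n=113) -> 1817-02-18
-- 9. chron mhop(n=-17) -> 1815-09-18
-- 10. abacus minus(x=8) -> -189/2
-- 11. chron dayname() -> Monday
-- 12. abacus grow(x=60) -> -69/2
-- 13. chron anchor(d=1710-04-04) -> 1710-04-04
-- 14. chron mhop(n=24) -> 1712-04-04
-- 15. abacus show() -> -69/2
-- 16. chron drift(n=74) -> 1712-06-17
-- 17. abacus minus(x=29) -> -127/2


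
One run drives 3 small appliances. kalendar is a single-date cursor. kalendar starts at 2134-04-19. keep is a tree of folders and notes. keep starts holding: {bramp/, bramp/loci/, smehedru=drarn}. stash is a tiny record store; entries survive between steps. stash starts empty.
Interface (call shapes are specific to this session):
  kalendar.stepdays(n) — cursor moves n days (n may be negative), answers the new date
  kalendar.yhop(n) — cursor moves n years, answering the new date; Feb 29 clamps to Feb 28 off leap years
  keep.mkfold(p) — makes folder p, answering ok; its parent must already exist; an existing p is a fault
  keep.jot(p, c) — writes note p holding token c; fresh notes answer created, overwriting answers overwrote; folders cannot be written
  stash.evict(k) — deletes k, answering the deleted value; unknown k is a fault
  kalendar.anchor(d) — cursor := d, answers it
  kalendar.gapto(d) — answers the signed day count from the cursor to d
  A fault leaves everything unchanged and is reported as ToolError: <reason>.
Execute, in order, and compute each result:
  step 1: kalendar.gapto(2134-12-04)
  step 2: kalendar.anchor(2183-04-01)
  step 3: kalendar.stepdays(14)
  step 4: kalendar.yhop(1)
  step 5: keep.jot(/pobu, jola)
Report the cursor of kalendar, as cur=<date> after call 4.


Answer: cur=2184-04-15

Derivation:
→ kalendar.gapto(d→2134-12-04)
← 229
→ kalendar.anchor(d→2183-04-01)
← 2183-04-01
→ kalendar.stepdays(n→14)
← 2183-04-15
→ kalendar.yhop(n→1)
← 2184-04-15
→ keep.jot(p→/pobu, c→jola)
← created


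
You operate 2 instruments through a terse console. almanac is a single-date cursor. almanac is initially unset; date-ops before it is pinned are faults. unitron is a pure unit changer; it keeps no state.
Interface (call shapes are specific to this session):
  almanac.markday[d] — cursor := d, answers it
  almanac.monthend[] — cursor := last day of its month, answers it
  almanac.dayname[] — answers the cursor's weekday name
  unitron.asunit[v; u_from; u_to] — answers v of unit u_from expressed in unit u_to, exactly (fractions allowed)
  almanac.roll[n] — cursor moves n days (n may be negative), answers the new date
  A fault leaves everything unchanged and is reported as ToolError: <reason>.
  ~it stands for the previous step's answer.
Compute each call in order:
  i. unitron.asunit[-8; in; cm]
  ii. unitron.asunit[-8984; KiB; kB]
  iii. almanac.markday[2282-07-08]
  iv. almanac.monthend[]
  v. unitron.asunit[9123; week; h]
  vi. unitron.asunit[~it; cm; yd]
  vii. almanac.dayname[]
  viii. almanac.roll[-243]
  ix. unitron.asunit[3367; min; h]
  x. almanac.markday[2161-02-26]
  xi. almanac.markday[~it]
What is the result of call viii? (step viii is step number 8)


Answer: 2281-11-30

Derivation:
Now I run asunit(v='-8', u_from='in', u_to='cm'), and get -508/25.
Now I run asunit(v='-8984', u_from='KiB', u_to='kB'), → -1149952/125.
I invoke markday(d='2282-07-08'), which returns 2282-07-08.
I call monthend, → 2282-07-31.
Calling asunit(v='9123', u_from='week', u_to='h'), giving 1532664.
Then asunit(v='~it', u_from='cm', u_to='yd'): 2128700/127.
I try dayname(): Monday.
Using roll(n='-243'), — result: 2281-11-30.
Using asunit(v='3367', u_from='min', u_to='h'), yielding 3367/60.
Then markday(d='2161-02-26'), which returns 2161-02-26.
Now I run markday(d='~it'), and observe 2161-02-26.


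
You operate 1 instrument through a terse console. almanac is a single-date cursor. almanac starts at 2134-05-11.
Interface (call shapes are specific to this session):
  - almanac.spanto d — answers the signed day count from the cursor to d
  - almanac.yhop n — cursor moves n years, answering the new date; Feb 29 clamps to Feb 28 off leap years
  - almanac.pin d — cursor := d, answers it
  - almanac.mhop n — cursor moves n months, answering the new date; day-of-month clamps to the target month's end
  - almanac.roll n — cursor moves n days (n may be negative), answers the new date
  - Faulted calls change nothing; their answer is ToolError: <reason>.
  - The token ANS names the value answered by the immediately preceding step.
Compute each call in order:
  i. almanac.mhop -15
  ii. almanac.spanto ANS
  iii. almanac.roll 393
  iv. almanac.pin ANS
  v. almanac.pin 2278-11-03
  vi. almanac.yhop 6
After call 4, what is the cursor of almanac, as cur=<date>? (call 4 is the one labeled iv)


Next I call mhop passing n: -15, yielding 2133-02-11.
I try spanto passing d: ANS, which returns 0.
I use roll passing n: 393: 2134-03-11.
I call pin passing d: ANS, and see 2134-03-11.
I use pin passing d: 2278-11-03, yielding 2278-11-03.
Calling yhop passing n: 6, and get 2284-11-03.

Answer: cur=2134-03-11


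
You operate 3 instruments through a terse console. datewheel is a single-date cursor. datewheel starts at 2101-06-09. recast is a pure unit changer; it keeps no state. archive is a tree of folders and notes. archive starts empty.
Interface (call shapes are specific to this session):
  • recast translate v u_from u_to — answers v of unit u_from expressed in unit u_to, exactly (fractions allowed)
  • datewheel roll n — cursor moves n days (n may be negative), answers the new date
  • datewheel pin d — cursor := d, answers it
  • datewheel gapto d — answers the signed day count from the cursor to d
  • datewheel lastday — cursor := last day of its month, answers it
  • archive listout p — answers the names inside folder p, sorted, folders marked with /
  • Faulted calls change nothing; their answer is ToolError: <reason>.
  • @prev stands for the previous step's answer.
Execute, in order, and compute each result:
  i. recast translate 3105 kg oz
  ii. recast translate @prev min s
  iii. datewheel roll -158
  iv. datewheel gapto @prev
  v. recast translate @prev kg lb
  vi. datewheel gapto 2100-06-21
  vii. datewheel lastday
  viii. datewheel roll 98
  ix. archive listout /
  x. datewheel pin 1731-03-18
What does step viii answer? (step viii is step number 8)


Answer: 2101-05-09

Derivation:
Do: recast translate[v→3105; u_from→kg; u_to→oz]
See: 4968000000000/45359237
Do: recast translate[v→@prev; u_from→min; u_to→s]
See: 298080000000000/45359237
Do: datewheel roll[n→-158]
See: 2101-01-02
Do: datewheel gapto[d→@prev]
See: 0
Do: recast translate[v→@prev; u_from→kg; u_to→lb]
See: 0
Do: datewheel gapto[d→2100-06-21]
See: -195
Do: datewheel lastday[]
See: 2101-01-31
Do: datewheel roll[n→98]
See: 2101-05-09
Do: archive listout[p→/]
See: []
Do: datewheel pin[d→1731-03-18]
See: 1731-03-18


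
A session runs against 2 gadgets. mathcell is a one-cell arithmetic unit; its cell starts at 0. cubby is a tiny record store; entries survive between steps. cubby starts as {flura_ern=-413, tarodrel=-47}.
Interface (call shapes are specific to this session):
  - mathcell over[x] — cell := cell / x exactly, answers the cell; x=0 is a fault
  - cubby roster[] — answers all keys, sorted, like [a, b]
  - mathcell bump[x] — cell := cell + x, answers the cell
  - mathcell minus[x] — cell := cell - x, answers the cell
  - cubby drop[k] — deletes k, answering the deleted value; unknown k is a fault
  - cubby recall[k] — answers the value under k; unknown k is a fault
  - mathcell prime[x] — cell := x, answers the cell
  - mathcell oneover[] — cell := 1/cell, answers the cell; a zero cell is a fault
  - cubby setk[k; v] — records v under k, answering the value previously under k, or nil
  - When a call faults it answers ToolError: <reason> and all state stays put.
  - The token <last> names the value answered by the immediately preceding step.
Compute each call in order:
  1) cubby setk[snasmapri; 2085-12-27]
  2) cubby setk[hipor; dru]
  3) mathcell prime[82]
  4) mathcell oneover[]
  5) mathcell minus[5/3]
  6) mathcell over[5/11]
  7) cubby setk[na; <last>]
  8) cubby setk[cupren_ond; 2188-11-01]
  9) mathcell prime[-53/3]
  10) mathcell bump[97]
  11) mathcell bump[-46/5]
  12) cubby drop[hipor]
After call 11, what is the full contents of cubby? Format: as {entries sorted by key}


Answer: {cupren_ond=2188-11-01, flura_ern=-413, hipor=dru, na=-4477/1230, snasmapri=2085-12-27, tarodrel=-47}

Derivation:
% 1. cubby setk(k=snasmapri, v=2085-12-27) ~> nil
% 2. cubby setk(k=hipor, v=dru) ~> nil
% 3. mathcell prime(x=82) ~> 82
% 4. mathcell oneover() ~> 1/82
% 5. mathcell minus(x=5/3) ~> -407/246
% 6. mathcell over(x=5/11) ~> -4477/1230
% 7. cubby setk(k=na, v=<last>) ~> nil
% 8. cubby setk(k=cupren_ond, v=2188-11-01) ~> nil
% 9. mathcell prime(x=-53/3) ~> -53/3
% 10. mathcell bump(x=97) ~> 238/3
% 11. mathcell bump(x=-46/5) ~> 1052/15
% 12. cubby drop(k=hipor) ~> dru
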